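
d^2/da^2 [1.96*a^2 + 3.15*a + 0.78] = 3.92000000000000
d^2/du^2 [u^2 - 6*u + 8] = 2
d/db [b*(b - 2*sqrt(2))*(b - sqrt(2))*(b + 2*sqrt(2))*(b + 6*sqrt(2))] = 5*b^4 + 20*sqrt(2)*b^3 - 60*b^2 - 80*sqrt(2)*b + 96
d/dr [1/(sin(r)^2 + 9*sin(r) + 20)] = -(2*sin(r) + 9)*cos(r)/(sin(r)^2 + 9*sin(r) + 20)^2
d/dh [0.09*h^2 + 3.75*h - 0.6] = 0.18*h + 3.75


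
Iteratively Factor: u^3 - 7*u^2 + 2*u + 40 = (u - 5)*(u^2 - 2*u - 8) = (u - 5)*(u - 4)*(u + 2)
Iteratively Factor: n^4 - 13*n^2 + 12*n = (n)*(n^3 - 13*n + 12) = n*(n - 3)*(n^2 + 3*n - 4) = n*(n - 3)*(n - 1)*(n + 4)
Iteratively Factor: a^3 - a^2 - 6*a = (a - 3)*(a^2 + 2*a) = a*(a - 3)*(a + 2)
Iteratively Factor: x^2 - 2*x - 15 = (x - 5)*(x + 3)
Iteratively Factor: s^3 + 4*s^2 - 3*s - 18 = (s + 3)*(s^2 + s - 6) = (s + 3)^2*(s - 2)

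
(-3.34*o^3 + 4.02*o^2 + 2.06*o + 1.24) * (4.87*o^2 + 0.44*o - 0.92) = -16.2658*o^5 + 18.1078*o^4 + 14.8738*o^3 + 3.2468*o^2 - 1.3496*o - 1.1408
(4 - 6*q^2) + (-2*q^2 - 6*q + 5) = -8*q^2 - 6*q + 9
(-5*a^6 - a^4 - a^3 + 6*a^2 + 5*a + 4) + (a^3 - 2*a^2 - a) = -5*a^6 - a^4 + 4*a^2 + 4*a + 4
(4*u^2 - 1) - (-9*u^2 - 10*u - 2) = 13*u^2 + 10*u + 1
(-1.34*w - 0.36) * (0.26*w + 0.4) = -0.3484*w^2 - 0.6296*w - 0.144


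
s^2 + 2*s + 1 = (s + 1)^2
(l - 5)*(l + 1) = l^2 - 4*l - 5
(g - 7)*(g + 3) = g^2 - 4*g - 21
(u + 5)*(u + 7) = u^2 + 12*u + 35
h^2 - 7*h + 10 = (h - 5)*(h - 2)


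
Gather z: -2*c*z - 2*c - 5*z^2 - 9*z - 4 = -2*c - 5*z^2 + z*(-2*c - 9) - 4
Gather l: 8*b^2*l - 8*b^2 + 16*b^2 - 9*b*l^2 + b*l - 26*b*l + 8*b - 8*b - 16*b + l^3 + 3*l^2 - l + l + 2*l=8*b^2 - 16*b + l^3 + l^2*(3 - 9*b) + l*(8*b^2 - 25*b + 2)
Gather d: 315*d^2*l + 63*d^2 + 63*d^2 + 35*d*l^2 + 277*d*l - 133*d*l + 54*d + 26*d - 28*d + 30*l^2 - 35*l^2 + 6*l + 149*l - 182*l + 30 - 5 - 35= d^2*(315*l + 126) + d*(35*l^2 + 144*l + 52) - 5*l^2 - 27*l - 10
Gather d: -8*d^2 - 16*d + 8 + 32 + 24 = -8*d^2 - 16*d + 64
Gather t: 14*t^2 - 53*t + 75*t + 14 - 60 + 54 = 14*t^2 + 22*t + 8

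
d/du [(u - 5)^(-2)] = -2/(u - 5)^3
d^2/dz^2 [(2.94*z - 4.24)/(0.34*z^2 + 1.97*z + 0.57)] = ((0.68*z + 1.97)*(1.36*z + 3.94)*(2.94*z - 4.24) - (5.9976*z + 8.7004)*(0.34*z^2 + 1.97*z + 0.57))/(0.34*z^2 + 1.97*z + 0.57)^3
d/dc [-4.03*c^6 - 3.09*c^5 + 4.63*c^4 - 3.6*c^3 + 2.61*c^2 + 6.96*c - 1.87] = -24.18*c^5 - 15.45*c^4 + 18.52*c^3 - 10.8*c^2 + 5.22*c + 6.96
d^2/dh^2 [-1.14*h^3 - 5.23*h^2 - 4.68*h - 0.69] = -6.84*h - 10.46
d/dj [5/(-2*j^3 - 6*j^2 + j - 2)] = 5*(6*j^2 + 12*j - 1)/(2*j^3 + 6*j^2 - j + 2)^2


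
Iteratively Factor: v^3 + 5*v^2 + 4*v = (v + 1)*(v^2 + 4*v) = (v + 1)*(v + 4)*(v)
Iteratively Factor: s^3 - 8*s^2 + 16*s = (s - 4)*(s^2 - 4*s) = s*(s - 4)*(s - 4)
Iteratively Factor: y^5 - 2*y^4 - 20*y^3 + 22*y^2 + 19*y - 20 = (y - 5)*(y^4 + 3*y^3 - 5*y^2 - 3*y + 4) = (y - 5)*(y + 1)*(y^3 + 2*y^2 - 7*y + 4) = (y - 5)*(y - 1)*(y + 1)*(y^2 + 3*y - 4) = (y - 5)*(y - 1)^2*(y + 1)*(y + 4)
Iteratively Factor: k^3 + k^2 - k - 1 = (k - 1)*(k^2 + 2*k + 1) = (k - 1)*(k + 1)*(k + 1)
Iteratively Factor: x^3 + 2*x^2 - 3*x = (x)*(x^2 + 2*x - 3) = x*(x - 1)*(x + 3)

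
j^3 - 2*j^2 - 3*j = j*(j - 3)*(j + 1)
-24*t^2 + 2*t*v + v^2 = (-4*t + v)*(6*t + v)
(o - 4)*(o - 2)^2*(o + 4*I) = o^4 - 8*o^3 + 4*I*o^3 + 20*o^2 - 32*I*o^2 - 16*o + 80*I*o - 64*I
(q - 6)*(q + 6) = q^2 - 36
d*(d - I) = d^2 - I*d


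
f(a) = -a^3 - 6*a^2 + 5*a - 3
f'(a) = -3*a^2 - 12*a + 5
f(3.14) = -77.42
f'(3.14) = -62.26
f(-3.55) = -51.63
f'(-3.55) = 9.79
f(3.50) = -101.88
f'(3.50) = -73.75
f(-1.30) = -17.44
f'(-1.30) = 15.53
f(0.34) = -2.03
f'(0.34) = 0.57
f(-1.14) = -15.02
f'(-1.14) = 14.78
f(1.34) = -9.48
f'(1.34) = -16.47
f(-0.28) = -4.85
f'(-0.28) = 8.12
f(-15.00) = 1947.00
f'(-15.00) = -490.00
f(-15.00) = 1947.00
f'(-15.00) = -490.00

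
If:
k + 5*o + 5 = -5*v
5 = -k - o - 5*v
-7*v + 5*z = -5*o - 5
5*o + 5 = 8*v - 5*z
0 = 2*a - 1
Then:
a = 1/2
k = -5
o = 0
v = 0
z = -1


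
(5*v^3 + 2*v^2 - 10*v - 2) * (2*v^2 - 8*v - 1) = 10*v^5 - 36*v^4 - 41*v^3 + 74*v^2 + 26*v + 2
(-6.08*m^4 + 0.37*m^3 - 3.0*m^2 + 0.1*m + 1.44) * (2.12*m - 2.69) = -12.8896*m^5 + 17.1396*m^4 - 7.3553*m^3 + 8.282*m^2 + 2.7838*m - 3.8736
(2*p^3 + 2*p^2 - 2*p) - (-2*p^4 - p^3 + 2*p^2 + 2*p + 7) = 2*p^4 + 3*p^3 - 4*p - 7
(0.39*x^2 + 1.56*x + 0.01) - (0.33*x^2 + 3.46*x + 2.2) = 0.06*x^2 - 1.9*x - 2.19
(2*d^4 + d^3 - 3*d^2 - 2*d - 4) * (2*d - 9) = 4*d^5 - 16*d^4 - 15*d^3 + 23*d^2 + 10*d + 36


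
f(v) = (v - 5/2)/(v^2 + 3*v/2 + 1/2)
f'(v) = (-2*v - 3/2)*(v - 5/2)/(v^2 + 3*v/2 + 1/2)^2 + 1/(v^2 + 3*v/2 + 1/2) = (-4*v^2 + 20*v + 17)/(4*v^4 + 12*v^3 + 13*v^2 + 6*v + 1)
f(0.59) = -1.10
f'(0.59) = 2.28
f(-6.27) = -0.29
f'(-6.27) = -0.07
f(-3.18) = -0.97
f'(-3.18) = -0.64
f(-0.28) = -17.55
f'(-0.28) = 110.46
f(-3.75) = -0.70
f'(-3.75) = -0.36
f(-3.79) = -0.69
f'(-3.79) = -0.34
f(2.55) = 0.00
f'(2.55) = 0.09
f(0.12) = -3.43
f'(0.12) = 10.03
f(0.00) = -5.00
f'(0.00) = 17.00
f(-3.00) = -1.10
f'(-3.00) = -0.79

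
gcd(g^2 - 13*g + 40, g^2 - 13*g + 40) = g^2 - 13*g + 40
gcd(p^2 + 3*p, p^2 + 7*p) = p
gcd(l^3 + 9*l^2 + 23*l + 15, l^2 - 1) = l + 1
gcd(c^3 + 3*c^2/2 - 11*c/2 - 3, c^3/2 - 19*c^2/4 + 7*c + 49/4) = 1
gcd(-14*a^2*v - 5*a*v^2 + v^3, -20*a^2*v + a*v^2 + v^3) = v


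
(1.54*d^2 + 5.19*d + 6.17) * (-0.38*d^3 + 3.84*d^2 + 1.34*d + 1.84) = -0.5852*d^5 + 3.9414*d^4 + 19.6486*d^3 + 33.481*d^2 + 17.8174*d + 11.3528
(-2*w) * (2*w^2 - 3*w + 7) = -4*w^3 + 6*w^2 - 14*w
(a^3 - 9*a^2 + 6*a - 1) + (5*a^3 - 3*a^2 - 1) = 6*a^3 - 12*a^2 + 6*a - 2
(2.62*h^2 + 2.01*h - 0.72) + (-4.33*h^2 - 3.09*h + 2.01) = -1.71*h^2 - 1.08*h + 1.29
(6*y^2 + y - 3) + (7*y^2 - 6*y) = 13*y^2 - 5*y - 3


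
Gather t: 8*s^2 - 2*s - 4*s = 8*s^2 - 6*s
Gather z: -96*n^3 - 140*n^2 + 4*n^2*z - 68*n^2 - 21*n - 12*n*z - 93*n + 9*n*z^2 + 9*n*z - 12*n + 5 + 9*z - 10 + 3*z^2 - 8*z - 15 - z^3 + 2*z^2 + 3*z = -96*n^3 - 208*n^2 - 126*n - z^3 + z^2*(9*n + 5) + z*(4*n^2 - 3*n + 4) - 20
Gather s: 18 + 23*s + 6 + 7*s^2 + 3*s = 7*s^2 + 26*s + 24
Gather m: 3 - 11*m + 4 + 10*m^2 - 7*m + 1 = 10*m^2 - 18*m + 8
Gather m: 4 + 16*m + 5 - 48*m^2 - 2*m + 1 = -48*m^2 + 14*m + 10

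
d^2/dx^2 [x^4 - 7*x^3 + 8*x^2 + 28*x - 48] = 12*x^2 - 42*x + 16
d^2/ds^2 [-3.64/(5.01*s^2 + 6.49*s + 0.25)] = (182.728728*s^2 + 236.708472*s - 3.64*(10.02*s + 6.49)*(20.04*s + 12.98) + 9.1182)/(5.01*s^2 + 6.49*s + 0.25)^3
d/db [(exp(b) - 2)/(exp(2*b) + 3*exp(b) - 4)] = (-exp(2*b) + 4*exp(b) + 2)*exp(b)/(exp(4*b) + 6*exp(3*b) + exp(2*b) - 24*exp(b) + 16)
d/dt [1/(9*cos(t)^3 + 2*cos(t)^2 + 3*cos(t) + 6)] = (27*cos(t)^2 + 4*cos(t) + 3)*sin(t)/(9*cos(t)^3 + 2*cos(t)^2 + 3*cos(t) + 6)^2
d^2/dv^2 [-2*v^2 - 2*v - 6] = -4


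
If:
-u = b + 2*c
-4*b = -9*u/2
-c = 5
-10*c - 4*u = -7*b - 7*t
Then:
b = 90/17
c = -5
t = -1160/119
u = 80/17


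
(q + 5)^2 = q^2 + 10*q + 25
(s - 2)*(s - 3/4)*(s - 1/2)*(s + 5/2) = s^4 - 3*s^3/4 - 21*s^2/4 + 103*s/16 - 15/8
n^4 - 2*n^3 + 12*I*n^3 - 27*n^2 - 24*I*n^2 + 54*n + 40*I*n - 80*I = (n - 2)*(n - I)*(n + 5*I)*(n + 8*I)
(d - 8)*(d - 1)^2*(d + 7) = d^4 - 3*d^3 - 53*d^2 + 111*d - 56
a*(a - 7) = a^2 - 7*a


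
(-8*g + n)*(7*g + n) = -56*g^2 - g*n + n^2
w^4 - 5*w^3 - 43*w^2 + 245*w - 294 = (w - 7)*(w - 3)*(w - 2)*(w + 7)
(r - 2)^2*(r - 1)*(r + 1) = r^4 - 4*r^3 + 3*r^2 + 4*r - 4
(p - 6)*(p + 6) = p^2 - 36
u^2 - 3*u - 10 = (u - 5)*(u + 2)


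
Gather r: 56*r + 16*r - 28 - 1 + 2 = 72*r - 27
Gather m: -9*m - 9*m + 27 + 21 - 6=42 - 18*m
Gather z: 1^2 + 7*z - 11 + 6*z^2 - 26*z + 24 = 6*z^2 - 19*z + 14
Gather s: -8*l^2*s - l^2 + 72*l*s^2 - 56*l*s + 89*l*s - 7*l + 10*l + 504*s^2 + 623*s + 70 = -l^2 + 3*l + s^2*(72*l + 504) + s*(-8*l^2 + 33*l + 623) + 70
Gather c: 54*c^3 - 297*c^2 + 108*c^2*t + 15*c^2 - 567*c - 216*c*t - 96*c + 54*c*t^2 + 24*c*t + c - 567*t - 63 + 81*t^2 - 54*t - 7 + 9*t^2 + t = 54*c^3 + c^2*(108*t - 282) + c*(54*t^2 - 192*t - 662) + 90*t^2 - 620*t - 70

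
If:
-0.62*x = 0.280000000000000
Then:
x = -0.45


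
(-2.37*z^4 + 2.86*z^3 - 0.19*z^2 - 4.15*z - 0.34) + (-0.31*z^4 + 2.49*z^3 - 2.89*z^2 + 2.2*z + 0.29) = -2.68*z^4 + 5.35*z^3 - 3.08*z^2 - 1.95*z - 0.05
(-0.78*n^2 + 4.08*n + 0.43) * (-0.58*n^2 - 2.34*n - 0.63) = 0.4524*n^4 - 0.5412*n^3 - 9.3052*n^2 - 3.5766*n - 0.2709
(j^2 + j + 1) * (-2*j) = -2*j^3 - 2*j^2 - 2*j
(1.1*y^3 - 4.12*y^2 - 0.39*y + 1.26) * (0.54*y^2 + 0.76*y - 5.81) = 0.594*y^5 - 1.3888*y^4 - 9.7328*y^3 + 24.3212*y^2 + 3.2235*y - 7.3206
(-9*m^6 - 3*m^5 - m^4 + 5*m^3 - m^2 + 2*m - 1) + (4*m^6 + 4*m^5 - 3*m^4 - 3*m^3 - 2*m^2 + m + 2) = -5*m^6 + m^5 - 4*m^4 + 2*m^3 - 3*m^2 + 3*m + 1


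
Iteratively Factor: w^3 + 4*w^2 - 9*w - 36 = (w + 3)*(w^2 + w - 12) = (w - 3)*(w + 3)*(w + 4)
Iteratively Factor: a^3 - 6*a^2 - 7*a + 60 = (a - 5)*(a^2 - a - 12) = (a - 5)*(a - 4)*(a + 3)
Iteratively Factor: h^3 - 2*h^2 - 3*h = (h + 1)*(h^2 - 3*h) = h*(h + 1)*(h - 3)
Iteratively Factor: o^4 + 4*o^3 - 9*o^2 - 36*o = (o + 3)*(o^3 + o^2 - 12*o) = (o + 3)*(o + 4)*(o^2 - 3*o) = (o - 3)*(o + 3)*(o + 4)*(o)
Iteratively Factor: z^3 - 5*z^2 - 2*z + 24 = (z - 3)*(z^2 - 2*z - 8) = (z - 4)*(z - 3)*(z + 2)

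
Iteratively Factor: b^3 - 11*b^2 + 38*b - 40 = (b - 2)*(b^2 - 9*b + 20) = (b - 4)*(b - 2)*(b - 5)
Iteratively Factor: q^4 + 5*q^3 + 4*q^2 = (q)*(q^3 + 5*q^2 + 4*q) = q^2*(q^2 + 5*q + 4) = q^2*(q + 4)*(q + 1)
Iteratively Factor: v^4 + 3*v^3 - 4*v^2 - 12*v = (v - 2)*(v^3 + 5*v^2 + 6*v) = (v - 2)*(v + 2)*(v^2 + 3*v) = (v - 2)*(v + 2)*(v + 3)*(v)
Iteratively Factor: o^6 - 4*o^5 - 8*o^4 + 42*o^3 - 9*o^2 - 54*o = (o + 1)*(o^5 - 5*o^4 - 3*o^3 + 45*o^2 - 54*o) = (o - 2)*(o + 1)*(o^4 - 3*o^3 - 9*o^2 + 27*o) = (o - 3)*(o - 2)*(o + 1)*(o^3 - 9*o) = (o - 3)*(o - 2)*(o + 1)*(o + 3)*(o^2 - 3*o) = o*(o - 3)*(o - 2)*(o + 1)*(o + 3)*(o - 3)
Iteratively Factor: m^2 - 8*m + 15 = (m - 5)*(m - 3)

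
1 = 1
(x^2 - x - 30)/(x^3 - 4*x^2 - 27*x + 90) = 1/(x - 3)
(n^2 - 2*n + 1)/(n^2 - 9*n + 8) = (n - 1)/(n - 8)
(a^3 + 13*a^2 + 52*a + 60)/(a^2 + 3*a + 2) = (a^2 + 11*a + 30)/(a + 1)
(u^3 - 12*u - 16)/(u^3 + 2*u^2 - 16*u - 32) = (u + 2)/(u + 4)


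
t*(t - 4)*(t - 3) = t^3 - 7*t^2 + 12*t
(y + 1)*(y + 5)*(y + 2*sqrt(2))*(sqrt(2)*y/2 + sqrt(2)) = sqrt(2)*y^4/2 + 2*y^3 + 4*sqrt(2)*y^3 + 17*sqrt(2)*y^2/2 + 16*y^2 + 5*sqrt(2)*y + 34*y + 20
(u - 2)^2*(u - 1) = u^3 - 5*u^2 + 8*u - 4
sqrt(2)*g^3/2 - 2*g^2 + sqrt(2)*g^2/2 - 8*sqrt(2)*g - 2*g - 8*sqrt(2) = (g - 4*sqrt(2))*(g + 2*sqrt(2))*(sqrt(2)*g/2 + sqrt(2)/2)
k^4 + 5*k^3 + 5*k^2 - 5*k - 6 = (k - 1)*(k + 1)*(k + 2)*(k + 3)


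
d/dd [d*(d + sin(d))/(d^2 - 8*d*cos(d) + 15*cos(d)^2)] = (-d*(d + sin(d))*(8*d*sin(d) + 2*d - 15*sin(2*d) - 8*cos(d)) + (d^2 - 8*d*cos(d) + 15*cos(d)^2)*(d*(cos(d) + 1) + d + sin(d)))/((d - 5*cos(d))^2*(d - 3*cos(d))^2)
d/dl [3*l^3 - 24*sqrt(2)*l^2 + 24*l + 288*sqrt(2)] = 9*l^2 - 48*sqrt(2)*l + 24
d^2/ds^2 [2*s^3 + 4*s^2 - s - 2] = 12*s + 8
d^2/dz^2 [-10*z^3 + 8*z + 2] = -60*z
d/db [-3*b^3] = -9*b^2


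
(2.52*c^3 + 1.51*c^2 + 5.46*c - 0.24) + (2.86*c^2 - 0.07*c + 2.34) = 2.52*c^3 + 4.37*c^2 + 5.39*c + 2.1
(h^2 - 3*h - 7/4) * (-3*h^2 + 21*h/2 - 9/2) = -3*h^4 + 39*h^3/2 - 123*h^2/4 - 39*h/8 + 63/8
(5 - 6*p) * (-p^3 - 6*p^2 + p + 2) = 6*p^4 + 31*p^3 - 36*p^2 - 7*p + 10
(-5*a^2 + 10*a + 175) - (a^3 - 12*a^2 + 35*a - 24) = -a^3 + 7*a^2 - 25*a + 199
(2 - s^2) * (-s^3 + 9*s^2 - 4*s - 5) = s^5 - 9*s^4 + 2*s^3 + 23*s^2 - 8*s - 10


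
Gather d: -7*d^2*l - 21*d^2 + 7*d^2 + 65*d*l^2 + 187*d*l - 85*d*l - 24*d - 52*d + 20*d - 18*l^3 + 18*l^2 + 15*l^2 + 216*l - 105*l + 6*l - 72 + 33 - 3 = d^2*(-7*l - 14) + d*(65*l^2 + 102*l - 56) - 18*l^3 + 33*l^2 + 117*l - 42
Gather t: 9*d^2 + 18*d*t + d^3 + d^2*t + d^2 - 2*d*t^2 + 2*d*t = d^3 + 10*d^2 - 2*d*t^2 + t*(d^2 + 20*d)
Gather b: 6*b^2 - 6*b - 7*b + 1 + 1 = 6*b^2 - 13*b + 2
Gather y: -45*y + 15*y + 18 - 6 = 12 - 30*y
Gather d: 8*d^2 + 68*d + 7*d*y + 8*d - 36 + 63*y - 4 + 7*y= 8*d^2 + d*(7*y + 76) + 70*y - 40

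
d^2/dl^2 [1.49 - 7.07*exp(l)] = -7.07*exp(l)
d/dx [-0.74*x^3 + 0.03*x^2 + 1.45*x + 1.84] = -2.22*x^2 + 0.06*x + 1.45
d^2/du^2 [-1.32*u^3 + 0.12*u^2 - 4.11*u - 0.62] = 0.24 - 7.92*u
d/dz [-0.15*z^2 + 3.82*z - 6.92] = 3.82 - 0.3*z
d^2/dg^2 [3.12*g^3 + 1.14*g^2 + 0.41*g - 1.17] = 18.72*g + 2.28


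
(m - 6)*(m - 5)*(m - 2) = m^3 - 13*m^2 + 52*m - 60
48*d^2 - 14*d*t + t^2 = (-8*d + t)*(-6*d + t)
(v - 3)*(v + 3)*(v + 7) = v^3 + 7*v^2 - 9*v - 63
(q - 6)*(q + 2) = q^2 - 4*q - 12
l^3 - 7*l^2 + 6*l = l*(l - 6)*(l - 1)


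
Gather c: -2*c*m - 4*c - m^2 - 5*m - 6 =c*(-2*m - 4) - m^2 - 5*m - 6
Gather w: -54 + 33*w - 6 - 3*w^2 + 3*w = -3*w^2 + 36*w - 60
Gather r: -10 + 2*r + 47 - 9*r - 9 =28 - 7*r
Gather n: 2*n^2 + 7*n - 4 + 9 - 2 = 2*n^2 + 7*n + 3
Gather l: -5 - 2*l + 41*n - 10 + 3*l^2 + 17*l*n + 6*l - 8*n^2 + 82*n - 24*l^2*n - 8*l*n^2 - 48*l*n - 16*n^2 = l^2*(3 - 24*n) + l*(-8*n^2 - 31*n + 4) - 24*n^2 + 123*n - 15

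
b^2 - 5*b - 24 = (b - 8)*(b + 3)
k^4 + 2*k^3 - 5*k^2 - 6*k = k*(k - 2)*(k + 1)*(k + 3)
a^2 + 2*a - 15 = (a - 3)*(a + 5)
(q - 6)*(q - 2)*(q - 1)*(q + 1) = q^4 - 8*q^3 + 11*q^2 + 8*q - 12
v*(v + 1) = v^2 + v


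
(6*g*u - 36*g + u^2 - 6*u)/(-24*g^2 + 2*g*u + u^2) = (u - 6)/(-4*g + u)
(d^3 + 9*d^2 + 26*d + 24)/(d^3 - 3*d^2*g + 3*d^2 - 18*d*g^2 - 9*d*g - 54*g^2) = (d^2 + 6*d + 8)/(d^2 - 3*d*g - 18*g^2)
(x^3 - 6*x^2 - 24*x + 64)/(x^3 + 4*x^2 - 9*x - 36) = (x^2 - 10*x + 16)/(x^2 - 9)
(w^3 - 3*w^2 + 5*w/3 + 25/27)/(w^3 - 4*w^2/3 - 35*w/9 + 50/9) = (w + 1/3)/(w + 2)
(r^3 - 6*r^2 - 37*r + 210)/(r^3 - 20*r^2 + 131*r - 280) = (r + 6)/(r - 8)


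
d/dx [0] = 0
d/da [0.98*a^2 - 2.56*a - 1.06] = 1.96*a - 2.56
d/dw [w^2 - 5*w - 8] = 2*w - 5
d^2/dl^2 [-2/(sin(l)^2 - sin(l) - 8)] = 2*(-4*sin(l)^4 + 3*sin(l)^3 - 27*sin(l)^2 + 2*sin(l) + 18)/(sin(l) + cos(l)^2 + 7)^3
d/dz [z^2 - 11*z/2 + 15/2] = 2*z - 11/2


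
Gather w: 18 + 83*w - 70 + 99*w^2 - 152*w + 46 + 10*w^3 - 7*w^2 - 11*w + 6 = 10*w^3 + 92*w^2 - 80*w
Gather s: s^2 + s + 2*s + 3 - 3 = s^2 + 3*s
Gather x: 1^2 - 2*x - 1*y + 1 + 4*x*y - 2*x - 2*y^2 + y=x*(4*y - 4) - 2*y^2 + 2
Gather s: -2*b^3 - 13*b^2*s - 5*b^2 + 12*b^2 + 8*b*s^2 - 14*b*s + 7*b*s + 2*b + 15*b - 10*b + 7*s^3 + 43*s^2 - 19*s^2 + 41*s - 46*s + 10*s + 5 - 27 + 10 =-2*b^3 + 7*b^2 + 7*b + 7*s^3 + s^2*(8*b + 24) + s*(-13*b^2 - 7*b + 5) - 12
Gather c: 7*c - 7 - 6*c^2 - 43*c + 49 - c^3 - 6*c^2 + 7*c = -c^3 - 12*c^2 - 29*c + 42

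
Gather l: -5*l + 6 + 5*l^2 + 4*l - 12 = 5*l^2 - l - 6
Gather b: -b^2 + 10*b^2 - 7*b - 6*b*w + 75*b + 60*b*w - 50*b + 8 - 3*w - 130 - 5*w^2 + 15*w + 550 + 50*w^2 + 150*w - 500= 9*b^2 + b*(54*w + 18) + 45*w^2 + 162*w - 72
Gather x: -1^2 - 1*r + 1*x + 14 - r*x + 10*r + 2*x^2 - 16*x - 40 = 9*r + 2*x^2 + x*(-r - 15) - 27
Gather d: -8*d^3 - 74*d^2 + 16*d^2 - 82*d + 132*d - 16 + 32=-8*d^3 - 58*d^2 + 50*d + 16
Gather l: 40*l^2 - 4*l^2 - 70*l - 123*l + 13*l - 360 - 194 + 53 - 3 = 36*l^2 - 180*l - 504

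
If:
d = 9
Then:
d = 9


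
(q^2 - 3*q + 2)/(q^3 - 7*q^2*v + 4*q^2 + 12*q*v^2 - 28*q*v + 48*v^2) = (q^2 - 3*q + 2)/(q^3 - 7*q^2*v + 4*q^2 + 12*q*v^2 - 28*q*v + 48*v^2)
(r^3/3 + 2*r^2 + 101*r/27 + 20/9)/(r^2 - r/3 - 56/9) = (9*r^3 + 54*r^2 + 101*r + 60)/(3*(9*r^2 - 3*r - 56))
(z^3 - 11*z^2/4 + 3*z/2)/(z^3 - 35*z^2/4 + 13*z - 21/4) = z*(z - 2)/(z^2 - 8*z + 7)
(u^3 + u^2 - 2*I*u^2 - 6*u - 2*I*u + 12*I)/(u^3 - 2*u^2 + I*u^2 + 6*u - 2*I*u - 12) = (u + 3)/(u + 3*I)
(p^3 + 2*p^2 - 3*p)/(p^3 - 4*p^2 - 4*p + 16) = p*(p^2 + 2*p - 3)/(p^3 - 4*p^2 - 4*p + 16)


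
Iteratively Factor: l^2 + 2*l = (l + 2)*(l)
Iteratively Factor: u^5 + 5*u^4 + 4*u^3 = (u + 4)*(u^4 + u^3) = u*(u + 4)*(u^3 + u^2) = u^2*(u + 4)*(u^2 + u) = u^2*(u + 1)*(u + 4)*(u)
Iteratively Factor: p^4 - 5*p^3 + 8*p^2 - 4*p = (p - 2)*(p^3 - 3*p^2 + 2*p) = (p - 2)^2*(p^2 - p) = (p - 2)^2*(p - 1)*(p)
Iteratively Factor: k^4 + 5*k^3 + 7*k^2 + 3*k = (k + 1)*(k^3 + 4*k^2 + 3*k) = (k + 1)^2*(k^2 + 3*k) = k*(k + 1)^2*(k + 3)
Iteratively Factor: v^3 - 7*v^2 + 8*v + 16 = (v - 4)*(v^2 - 3*v - 4) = (v - 4)^2*(v + 1)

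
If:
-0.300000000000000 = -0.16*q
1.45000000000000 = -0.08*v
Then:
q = 1.88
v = -18.12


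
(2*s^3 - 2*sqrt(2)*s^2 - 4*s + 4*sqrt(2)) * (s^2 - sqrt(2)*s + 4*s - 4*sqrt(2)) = 2*s^5 - 4*sqrt(2)*s^4 + 8*s^4 - 16*sqrt(2)*s^3 + 8*sqrt(2)*s^2 - 8*s + 32*sqrt(2)*s - 32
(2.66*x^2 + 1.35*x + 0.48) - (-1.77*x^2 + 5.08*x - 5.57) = 4.43*x^2 - 3.73*x + 6.05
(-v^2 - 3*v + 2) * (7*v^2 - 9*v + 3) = -7*v^4 - 12*v^3 + 38*v^2 - 27*v + 6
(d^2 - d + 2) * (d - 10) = d^3 - 11*d^2 + 12*d - 20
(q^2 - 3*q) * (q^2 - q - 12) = q^4 - 4*q^3 - 9*q^2 + 36*q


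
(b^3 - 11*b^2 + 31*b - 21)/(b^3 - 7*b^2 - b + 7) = (b - 3)/(b + 1)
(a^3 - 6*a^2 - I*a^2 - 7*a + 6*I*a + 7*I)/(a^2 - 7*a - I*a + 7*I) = a + 1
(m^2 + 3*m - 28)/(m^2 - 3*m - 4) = (m + 7)/(m + 1)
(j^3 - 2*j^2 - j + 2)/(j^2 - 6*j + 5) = (j^2 - j - 2)/(j - 5)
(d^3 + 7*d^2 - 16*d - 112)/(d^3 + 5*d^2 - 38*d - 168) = (d - 4)/(d - 6)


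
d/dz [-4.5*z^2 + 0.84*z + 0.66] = 0.84 - 9.0*z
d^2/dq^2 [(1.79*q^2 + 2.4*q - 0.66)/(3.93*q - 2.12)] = (-1.4210854715202e-14*q^2 + 7.105427357601e-15*q + 35.694364)/(60.698457*q^3 - 98.229564*q^2 + 52.988976*q - 9.528128)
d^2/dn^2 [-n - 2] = 0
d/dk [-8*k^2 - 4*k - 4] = -16*k - 4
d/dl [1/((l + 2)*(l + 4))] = 2*(-l - 3)/(l^4 + 12*l^3 + 52*l^2 + 96*l + 64)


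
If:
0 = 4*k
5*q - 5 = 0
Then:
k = 0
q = 1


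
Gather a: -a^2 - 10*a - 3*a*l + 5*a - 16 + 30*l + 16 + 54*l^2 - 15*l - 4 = -a^2 + a*(-3*l - 5) + 54*l^2 + 15*l - 4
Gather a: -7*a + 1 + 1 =2 - 7*a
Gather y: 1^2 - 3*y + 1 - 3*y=2 - 6*y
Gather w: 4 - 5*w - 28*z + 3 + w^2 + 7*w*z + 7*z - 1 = w^2 + w*(7*z - 5) - 21*z + 6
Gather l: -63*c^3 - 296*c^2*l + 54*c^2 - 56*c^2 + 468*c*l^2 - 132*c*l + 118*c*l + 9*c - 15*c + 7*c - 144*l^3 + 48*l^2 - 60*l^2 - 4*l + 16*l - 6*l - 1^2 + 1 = -63*c^3 - 2*c^2 + c - 144*l^3 + l^2*(468*c - 12) + l*(-296*c^2 - 14*c + 6)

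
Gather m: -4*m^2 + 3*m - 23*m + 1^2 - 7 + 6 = -4*m^2 - 20*m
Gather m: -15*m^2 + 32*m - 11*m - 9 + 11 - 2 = -15*m^2 + 21*m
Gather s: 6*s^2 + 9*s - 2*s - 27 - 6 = 6*s^2 + 7*s - 33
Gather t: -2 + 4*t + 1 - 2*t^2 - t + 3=-2*t^2 + 3*t + 2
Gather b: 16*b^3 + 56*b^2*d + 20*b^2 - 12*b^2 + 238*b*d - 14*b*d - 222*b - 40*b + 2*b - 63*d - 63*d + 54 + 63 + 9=16*b^3 + b^2*(56*d + 8) + b*(224*d - 260) - 126*d + 126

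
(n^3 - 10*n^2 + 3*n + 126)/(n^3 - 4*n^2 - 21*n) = (n - 6)/n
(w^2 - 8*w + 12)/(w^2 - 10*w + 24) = (w - 2)/(w - 4)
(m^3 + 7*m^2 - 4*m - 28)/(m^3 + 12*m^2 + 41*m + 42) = (m - 2)/(m + 3)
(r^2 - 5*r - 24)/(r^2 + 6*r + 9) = (r - 8)/(r + 3)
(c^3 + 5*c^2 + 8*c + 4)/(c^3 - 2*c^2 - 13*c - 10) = (c + 2)/(c - 5)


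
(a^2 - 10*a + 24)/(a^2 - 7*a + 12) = (a - 6)/(a - 3)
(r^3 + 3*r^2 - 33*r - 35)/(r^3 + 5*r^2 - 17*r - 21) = (r - 5)/(r - 3)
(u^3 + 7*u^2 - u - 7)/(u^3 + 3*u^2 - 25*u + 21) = (u + 1)/(u - 3)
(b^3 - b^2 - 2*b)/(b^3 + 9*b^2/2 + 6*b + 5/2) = 2*b*(b - 2)/(2*b^2 + 7*b + 5)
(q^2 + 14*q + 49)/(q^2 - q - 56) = (q + 7)/(q - 8)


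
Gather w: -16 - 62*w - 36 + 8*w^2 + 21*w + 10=8*w^2 - 41*w - 42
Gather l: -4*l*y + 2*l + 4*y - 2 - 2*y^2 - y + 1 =l*(2 - 4*y) - 2*y^2 + 3*y - 1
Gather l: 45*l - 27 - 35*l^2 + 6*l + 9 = -35*l^2 + 51*l - 18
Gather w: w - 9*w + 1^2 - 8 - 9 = -8*w - 16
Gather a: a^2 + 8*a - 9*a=a^2 - a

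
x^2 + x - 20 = (x - 4)*(x + 5)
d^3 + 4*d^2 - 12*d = d*(d - 2)*(d + 6)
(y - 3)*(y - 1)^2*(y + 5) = y^4 - 18*y^2 + 32*y - 15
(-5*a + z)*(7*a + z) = -35*a^2 + 2*a*z + z^2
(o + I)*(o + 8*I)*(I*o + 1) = I*o^3 - 8*o^2 + I*o - 8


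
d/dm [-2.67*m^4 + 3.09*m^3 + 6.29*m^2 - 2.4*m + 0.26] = -10.68*m^3 + 9.27*m^2 + 12.58*m - 2.4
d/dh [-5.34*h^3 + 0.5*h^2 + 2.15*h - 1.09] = -16.02*h^2 + 1.0*h + 2.15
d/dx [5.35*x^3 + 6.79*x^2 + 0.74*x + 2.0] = 16.05*x^2 + 13.58*x + 0.74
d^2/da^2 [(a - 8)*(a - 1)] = 2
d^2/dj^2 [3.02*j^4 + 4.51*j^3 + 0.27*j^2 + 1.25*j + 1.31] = 36.24*j^2 + 27.06*j + 0.54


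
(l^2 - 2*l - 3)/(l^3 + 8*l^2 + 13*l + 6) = (l - 3)/(l^2 + 7*l + 6)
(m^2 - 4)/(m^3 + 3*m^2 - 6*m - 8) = (m + 2)/(m^2 + 5*m + 4)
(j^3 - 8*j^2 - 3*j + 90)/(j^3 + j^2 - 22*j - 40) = (j^2 - 3*j - 18)/(j^2 + 6*j + 8)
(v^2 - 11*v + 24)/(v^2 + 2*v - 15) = (v - 8)/(v + 5)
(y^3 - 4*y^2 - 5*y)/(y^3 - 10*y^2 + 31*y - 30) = y*(y + 1)/(y^2 - 5*y + 6)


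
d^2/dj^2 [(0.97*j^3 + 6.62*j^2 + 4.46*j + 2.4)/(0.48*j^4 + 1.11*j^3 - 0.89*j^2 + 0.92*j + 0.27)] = (0.446975999999998*j^9 + 9.151488*j^8 + 35.980128*j^7 + 66.968538*j^6 + 15.859548*j^5 - 85.8654*j^4 - 62.126978*j^3 + 17.3295*j^2 - 9.251694*j + 3.965628)/(0.110592*j^12 + 0.767232*j^11 + 1.159056*j^10 - 0.841617*j^9 + 0.978596999999999*j^8 + 4.543281*j^7 - 4.633424*j^6 + 4.119702*j^5 + 0.141033*j^4 - 0.305011*j^3 + 0.490941*j^2 + 0.201204*j + 0.019683)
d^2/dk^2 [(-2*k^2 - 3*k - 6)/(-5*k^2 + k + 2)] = 34*(5*k^3 + 30*k^2 + 4)/(125*k^6 - 75*k^5 - 135*k^4 + 59*k^3 + 54*k^2 - 12*k - 8)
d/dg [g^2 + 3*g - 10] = 2*g + 3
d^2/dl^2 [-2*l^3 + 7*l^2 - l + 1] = 14 - 12*l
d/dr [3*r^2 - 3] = 6*r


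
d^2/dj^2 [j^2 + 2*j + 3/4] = 2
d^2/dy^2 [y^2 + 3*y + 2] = 2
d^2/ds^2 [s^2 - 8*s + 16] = 2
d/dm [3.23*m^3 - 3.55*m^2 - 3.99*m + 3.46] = 9.69*m^2 - 7.1*m - 3.99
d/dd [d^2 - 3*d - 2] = 2*d - 3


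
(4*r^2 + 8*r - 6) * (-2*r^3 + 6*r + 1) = -8*r^5 - 16*r^4 + 36*r^3 + 52*r^2 - 28*r - 6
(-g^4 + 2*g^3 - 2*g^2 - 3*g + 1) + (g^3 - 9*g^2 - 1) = -g^4 + 3*g^3 - 11*g^2 - 3*g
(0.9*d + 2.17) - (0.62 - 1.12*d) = 2.02*d + 1.55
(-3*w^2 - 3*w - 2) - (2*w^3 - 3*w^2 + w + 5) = -2*w^3 - 4*w - 7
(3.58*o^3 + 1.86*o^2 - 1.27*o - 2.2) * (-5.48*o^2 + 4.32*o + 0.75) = -19.6184*o^5 + 5.2728*o^4 + 17.6798*o^3 + 7.9646*o^2 - 10.4565*o - 1.65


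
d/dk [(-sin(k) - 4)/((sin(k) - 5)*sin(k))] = (cos(k) + 8/tan(k) - 20*cos(k)/sin(k)^2)/(sin(k) - 5)^2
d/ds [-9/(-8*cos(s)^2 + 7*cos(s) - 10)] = 9*(16*cos(s) - 7)*sin(s)/(8*cos(s)^2 - 7*cos(s) + 10)^2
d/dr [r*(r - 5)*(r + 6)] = 3*r^2 + 2*r - 30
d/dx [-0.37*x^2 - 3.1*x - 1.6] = -0.74*x - 3.1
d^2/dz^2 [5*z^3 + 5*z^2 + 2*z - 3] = 30*z + 10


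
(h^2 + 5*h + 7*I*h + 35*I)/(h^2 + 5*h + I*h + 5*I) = (h + 7*I)/(h + I)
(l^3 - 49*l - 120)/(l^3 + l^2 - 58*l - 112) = (l^2 + 8*l + 15)/(l^2 + 9*l + 14)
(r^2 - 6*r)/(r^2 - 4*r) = (r - 6)/(r - 4)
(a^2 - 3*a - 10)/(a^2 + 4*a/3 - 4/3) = 3*(a - 5)/(3*a - 2)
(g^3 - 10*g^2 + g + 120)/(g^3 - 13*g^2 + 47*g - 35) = (g^2 - 5*g - 24)/(g^2 - 8*g + 7)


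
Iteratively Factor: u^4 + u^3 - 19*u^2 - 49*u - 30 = (u + 1)*(u^3 - 19*u - 30) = (u + 1)*(u + 2)*(u^2 - 2*u - 15) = (u + 1)*(u + 2)*(u + 3)*(u - 5)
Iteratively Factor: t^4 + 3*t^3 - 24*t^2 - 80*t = (t - 5)*(t^3 + 8*t^2 + 16*t) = (t - 5)*(t + 4)*(t^2 + 4*t) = t*(t - 5)*(t + 4)*(t + 4)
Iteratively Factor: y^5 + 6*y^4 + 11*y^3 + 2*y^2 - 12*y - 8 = (y + 1)*(y^4 + 5*y^3 + 6*y^2 - 4*y - 8) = (y - 1)*(y + 1)*(y^3 + 6*y^2 + 12*y + 8) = (y - 1)*(y + 1)*(y + 2)*(y^2 + 4*y + 4) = (y - 1)*(y + 1)*(y + 2)^2*(y + 2)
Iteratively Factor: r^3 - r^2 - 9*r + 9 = (r + 3)*(r^2 - 4*r + 3) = (r - 1)*(r + 3)*(r - 3)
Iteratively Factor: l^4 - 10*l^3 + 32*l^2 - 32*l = (l - 4)*(l^3 - 6*l^2 + 8*l) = (l - 4)^2*(l^2 - 2*l) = l*(l - 4)^2*(l - 2)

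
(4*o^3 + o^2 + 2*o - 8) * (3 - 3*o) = -12*o^4 + 9*o^3 - 3*o^2 + 30*o - 24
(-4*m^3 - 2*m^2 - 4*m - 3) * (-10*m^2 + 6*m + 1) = 40*m^5 - 4*m^4 + 24*m^3 + 4*m^2 - 22*m - 3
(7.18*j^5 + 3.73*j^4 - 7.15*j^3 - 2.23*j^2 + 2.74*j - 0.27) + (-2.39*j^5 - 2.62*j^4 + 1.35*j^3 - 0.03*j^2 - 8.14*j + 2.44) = 4.79*j^5 + 1.11*j^4 - 5.8*j^3 - 2.26*j^2 - 5.4*j + 2.17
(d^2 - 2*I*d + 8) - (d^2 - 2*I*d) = 8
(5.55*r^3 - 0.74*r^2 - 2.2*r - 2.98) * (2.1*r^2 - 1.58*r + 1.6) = 11.655*r^5 - 10.323*r^4 + 5.4292*r^3 - 3.966*r^2 + 1.1884*r - 4.768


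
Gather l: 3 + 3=6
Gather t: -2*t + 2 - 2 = -2*t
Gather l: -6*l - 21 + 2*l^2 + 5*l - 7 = 2*l^2 - l - 28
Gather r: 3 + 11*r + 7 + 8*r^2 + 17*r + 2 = 8*r^2 + 28*r + 12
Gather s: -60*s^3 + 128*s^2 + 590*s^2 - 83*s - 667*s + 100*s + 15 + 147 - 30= -60*s^3 + 718*s^2 - 650*s + 132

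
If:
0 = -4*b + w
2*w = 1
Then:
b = 1/8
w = 1/2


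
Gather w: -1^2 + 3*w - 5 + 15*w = 18*w - 6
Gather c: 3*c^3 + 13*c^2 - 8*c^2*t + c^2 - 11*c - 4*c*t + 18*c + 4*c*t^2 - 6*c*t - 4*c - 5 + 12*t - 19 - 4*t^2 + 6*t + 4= 3*c^3 + c^2*(14 - 8*t) + c*(4*t^2 - 10*t + 3) - 4*t^2 + 18*t - 20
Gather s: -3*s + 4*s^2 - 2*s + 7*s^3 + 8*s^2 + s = 7*s^3 + 12*s^2 - 4*s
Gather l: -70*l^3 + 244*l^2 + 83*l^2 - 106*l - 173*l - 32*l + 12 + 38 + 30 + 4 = -70*l^3 + 327*l^2 - 311*l + 84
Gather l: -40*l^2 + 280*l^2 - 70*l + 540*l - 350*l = 240*l^2 + 120*l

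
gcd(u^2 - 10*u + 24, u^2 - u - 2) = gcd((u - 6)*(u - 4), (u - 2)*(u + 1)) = 1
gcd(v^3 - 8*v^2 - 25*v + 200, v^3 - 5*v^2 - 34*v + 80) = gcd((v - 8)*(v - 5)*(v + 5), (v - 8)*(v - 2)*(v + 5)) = v^2 - 3*v - 40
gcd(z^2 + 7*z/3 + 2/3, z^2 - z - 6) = z + 2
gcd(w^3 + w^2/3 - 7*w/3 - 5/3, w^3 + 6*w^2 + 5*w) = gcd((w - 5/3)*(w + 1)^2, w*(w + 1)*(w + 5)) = w + 1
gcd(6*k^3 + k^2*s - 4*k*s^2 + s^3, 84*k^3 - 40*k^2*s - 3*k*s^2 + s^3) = -2*k + s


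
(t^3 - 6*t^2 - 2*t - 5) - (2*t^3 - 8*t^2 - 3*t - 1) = -t^3 + 2*t^2 + t - 4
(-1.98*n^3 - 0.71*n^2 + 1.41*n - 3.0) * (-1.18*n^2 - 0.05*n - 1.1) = 2.3364*n^5 + 0.9368*n^4 + 0.5497*n^3 + 4.2505*n^2 - 1.401*n + 3.3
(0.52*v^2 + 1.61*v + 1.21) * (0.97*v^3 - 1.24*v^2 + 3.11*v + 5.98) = 0.5044*v^5 + 0.9169*v^4 + 0.7945*v^3 + 6.6163*v^2 + 13.3909*v + 7.2358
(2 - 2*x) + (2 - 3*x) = 4 - 5*x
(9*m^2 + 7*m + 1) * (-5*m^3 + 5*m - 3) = -45*m^5 - 35*m^4 + 40*m^3 + 8*m^2 - 16*m - 3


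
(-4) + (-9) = -13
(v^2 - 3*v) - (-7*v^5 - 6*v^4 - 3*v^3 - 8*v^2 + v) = 7*v^5 + 6*v^4 + 3*v^3 + 9*v^2 - 4*v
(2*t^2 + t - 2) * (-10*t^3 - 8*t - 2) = -20*t^5 - 10*t^4 + 4*t^3 - 12*t^2 + 14*t + 4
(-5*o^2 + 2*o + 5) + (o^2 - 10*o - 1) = -4*o^2 - 8*o + 4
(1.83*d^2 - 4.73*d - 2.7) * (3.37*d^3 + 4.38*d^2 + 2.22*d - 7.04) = 6.1671*d^5 - 7.9247*d^4 - 25.7538*d^3 - 35.2098*d^2 + 27.3052*d + 19.008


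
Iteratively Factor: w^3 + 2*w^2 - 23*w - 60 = (w - 5)*(w^2 + 7*w + 12) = (w - 5)*(w + 4)*(w + 3)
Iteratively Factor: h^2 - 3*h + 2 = (h - 1)*(h - 2)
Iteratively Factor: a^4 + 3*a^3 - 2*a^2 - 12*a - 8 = (a + 2)*(a^3 + a^2 - 4*a - 4) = (a - 2)*(a + 2)*(a^2 + 3*a + 2) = (a - 2)*(a + 1)*(a + 2)*(a + 2)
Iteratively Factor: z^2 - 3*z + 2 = (z - 2)*(z - 1)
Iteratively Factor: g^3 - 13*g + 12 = (g - 1)*(g^2 + g - 12) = (g - 1)*(g + 4)*(g - 3)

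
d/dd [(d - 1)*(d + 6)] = 2*d + 5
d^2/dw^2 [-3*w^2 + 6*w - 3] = -6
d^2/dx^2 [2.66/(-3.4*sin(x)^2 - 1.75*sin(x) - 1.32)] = (122.9984*sin(x)^4 + 47.481*sin(x)^3 - 224.10367*sin(x)^2 - 101.1066*sin(x) + 7.58366000000001)/(3.4*sin(x)^2 + 1.75*sin(x) + 1.32)^3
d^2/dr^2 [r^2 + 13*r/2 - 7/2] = 2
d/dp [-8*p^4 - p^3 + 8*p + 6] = -32*p^3 - 3*p^2 + 8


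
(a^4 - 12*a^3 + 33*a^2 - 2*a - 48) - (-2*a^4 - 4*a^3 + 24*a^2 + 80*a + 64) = 3*a^4 - 8*a^3 + 9*a^2 - 82*a - 112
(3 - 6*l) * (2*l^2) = -12*l^3 + 6*l^2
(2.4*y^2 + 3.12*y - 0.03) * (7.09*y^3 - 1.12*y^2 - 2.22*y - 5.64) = 17.016*y^5 + 19.4328*y^4 - 9.0351*y^3 - 20.4288*y^2 - 17.5302*y + 0.1692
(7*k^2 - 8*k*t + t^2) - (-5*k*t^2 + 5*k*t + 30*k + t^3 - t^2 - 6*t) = 7*k^2 + 5*k*t^2 - 13*k*t - 30*k - t^3 + 2*t^2 + 6*t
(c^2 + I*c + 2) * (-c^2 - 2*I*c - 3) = -c^4 - 3*I*c^3 - 3*c^2 - 7*I*c - 6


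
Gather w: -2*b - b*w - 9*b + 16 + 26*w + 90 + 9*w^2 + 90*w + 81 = -11*b + 9*w^2 + w*(116 - b) + 187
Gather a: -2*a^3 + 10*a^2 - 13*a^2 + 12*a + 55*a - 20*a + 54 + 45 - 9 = -2*a^3 - 3*a^2 + 47*a + 90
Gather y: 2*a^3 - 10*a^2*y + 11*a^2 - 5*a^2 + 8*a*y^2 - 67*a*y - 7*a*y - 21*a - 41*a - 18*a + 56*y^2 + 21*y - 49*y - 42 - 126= 2*a^3 + 6*a^2 - 80*a + y^2*(8*a + 56) + y*(-10*a^2 - 74*a - 28) - 168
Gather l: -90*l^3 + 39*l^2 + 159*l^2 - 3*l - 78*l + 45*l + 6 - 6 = -90*l^3 + 198*l^2 - 36*l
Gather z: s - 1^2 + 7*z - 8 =s + 7*z - 9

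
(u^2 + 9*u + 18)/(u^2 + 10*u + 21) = (u + 6)/(u + 7)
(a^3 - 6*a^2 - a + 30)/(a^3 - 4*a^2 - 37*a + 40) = (a^3 - 6*a^2 - a + 30)/(a^3 - 4*a^2 - 37*a + 40)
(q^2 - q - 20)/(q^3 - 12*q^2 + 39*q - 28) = (q^2 - q - 20)/(q^3 - 12*q^2 + 39*q - 28)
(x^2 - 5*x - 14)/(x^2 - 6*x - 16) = (x - 7)/(x - 8)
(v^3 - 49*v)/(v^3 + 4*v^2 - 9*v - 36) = v*(v^2 - 49)/(v^3 + 4*v^2 - 9*v - 36)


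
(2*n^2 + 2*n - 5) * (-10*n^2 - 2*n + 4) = -20*n^4 - 24*n^3 + 54*n^2 + 18*n - 20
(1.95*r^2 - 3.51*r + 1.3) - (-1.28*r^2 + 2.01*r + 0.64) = 3.23*r^2 - 5.52*r + 0.66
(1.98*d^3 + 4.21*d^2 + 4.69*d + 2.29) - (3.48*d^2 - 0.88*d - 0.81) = 1.98*d^3 + 0.73*d^2 + 5.57*d + 3.1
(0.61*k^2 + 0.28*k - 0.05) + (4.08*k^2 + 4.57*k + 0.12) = 4.69*k^2 + 4.85*k + 0.07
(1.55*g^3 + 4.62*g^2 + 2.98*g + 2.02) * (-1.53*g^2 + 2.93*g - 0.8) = -2.3715*g^5 - 2.5271*g^4 + 7.7372*g^3 + 1.9448*g^2 + 3.5346*g - 1.616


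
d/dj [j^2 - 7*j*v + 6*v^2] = 2*j - 7*v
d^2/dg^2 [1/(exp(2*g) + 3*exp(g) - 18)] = (2*(2*exp(g) + 3)^2*exp(g) - (4*exp(g) + 3)*(exp(2*g) + 3*exp(g) - 18))*exp(g)/(exp(2*g) + 3*exp(g) - 18)^3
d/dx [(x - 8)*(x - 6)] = 2*x - 14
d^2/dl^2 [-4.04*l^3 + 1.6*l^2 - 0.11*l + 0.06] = 3.2 - 24.24*l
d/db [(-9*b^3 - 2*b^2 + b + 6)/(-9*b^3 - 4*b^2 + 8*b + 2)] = 2*(9*b^4 - 63*b^3 + 48*b^2 + 20*b - 23)/(81*b^6 + 72*b^5 - 128*b^4 - 100*b^3 + 48*b^2 + 32*b + 4)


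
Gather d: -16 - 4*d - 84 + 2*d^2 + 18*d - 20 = 2*d^2 + 14*d - 120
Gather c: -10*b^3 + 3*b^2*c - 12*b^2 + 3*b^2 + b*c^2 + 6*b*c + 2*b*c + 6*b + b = -10*b^3 - 9*b^2 + b*c^2 + 7*b + c*(3*b^2 + 8*b)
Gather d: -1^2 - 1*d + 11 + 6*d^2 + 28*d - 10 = 6*d^2 + 27*d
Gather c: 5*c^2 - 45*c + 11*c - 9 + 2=5*c^2 - 34*c - 7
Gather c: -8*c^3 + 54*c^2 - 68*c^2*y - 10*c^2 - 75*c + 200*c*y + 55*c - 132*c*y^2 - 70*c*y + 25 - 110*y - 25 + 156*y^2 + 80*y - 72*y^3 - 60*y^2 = -8*c^3 + c^2*(44 - 68*y) + c*(-132*y^2 + 130*y - 20) - 72*y^3 + 96*y^2 - 30*y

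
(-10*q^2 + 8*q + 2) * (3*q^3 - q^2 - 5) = -30*q^5 + 34*q^4 - 2*q^3 + 48*q^2 - 40*q - 10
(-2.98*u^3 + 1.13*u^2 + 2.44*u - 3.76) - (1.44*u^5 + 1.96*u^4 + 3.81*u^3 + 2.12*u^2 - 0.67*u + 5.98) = -1.44*u^5 - 1.96*u^4 - 6.79*u^3 - 0.99*u^2 + 3.11*u - 9.74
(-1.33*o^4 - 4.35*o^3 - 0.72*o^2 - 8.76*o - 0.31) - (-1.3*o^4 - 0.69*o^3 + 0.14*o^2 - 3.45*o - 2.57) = -0.03*o^4 - 3.66*o^3 - 0.86*o^2 - 5.31*o + 2.26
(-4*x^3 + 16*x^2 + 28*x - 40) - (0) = -4*x^3 + 16*x^2 + 28*x - 40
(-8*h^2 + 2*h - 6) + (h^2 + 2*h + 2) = -7*h^2 + 4*h - 4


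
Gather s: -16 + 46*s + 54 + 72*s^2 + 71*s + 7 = 72*s^2 + 117*s + 45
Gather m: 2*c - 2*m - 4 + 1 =2*c - 2*m - 3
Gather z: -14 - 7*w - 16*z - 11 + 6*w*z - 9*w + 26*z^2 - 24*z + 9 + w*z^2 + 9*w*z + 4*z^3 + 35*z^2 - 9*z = -16*w + 4*z^3 + z^2*(w + 61) + z*(15*w - 49) - 16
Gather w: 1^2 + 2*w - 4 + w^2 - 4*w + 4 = w^2 - 2*w + 1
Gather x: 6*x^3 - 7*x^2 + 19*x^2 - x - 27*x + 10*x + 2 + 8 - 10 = 6*x^3 + 12*x^2 - 18*x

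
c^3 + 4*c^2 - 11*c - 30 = (c - 3)*(c + 2)*(c + 5)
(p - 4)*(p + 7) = p^2 + 3*p - 28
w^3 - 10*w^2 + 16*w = w*(w - 8)*(w - 2)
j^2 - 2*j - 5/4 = (j - 5/2)*(j + 1/2)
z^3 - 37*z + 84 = (z - 4)*(z - 3)*(z + 7)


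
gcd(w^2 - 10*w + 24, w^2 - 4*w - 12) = w - 6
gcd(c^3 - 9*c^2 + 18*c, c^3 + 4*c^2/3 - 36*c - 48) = c - 6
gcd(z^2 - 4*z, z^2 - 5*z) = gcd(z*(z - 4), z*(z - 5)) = z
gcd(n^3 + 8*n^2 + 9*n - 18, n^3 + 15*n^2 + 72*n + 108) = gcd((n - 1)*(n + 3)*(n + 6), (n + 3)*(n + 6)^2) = n^2 + 9*n + 18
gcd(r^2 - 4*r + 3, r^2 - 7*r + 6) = r - 1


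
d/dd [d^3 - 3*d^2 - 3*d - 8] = 3*d^2 - 6*d - 3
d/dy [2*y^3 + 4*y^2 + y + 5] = 6*y^2 + 8*y + 1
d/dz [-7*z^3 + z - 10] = 1 - 21*z^2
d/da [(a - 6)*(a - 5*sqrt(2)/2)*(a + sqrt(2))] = 3*a^2 - 12*a - 3*sqrt(2)*a - 5 + 9*sqrt(2)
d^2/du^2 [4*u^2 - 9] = 8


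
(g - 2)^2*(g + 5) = g^3 + g^2 - 16*g + 20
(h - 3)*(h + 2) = h^2 - h - 6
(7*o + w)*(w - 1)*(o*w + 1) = 7*o^2*w^2 - 7*o^2*w + o*w^3 - o*w^2 + 7*o*w - 7*o + w^2 - w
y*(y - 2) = y^2 - 2*y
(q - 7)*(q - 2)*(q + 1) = q^3 - 8*q^2 + 5*q + 14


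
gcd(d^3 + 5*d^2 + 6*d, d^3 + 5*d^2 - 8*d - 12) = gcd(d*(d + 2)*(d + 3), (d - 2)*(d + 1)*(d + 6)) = 1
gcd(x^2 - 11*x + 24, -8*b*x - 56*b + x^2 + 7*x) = 1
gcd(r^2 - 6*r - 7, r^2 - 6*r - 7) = r^2 - 6*r - 7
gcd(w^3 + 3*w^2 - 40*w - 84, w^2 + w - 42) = w^2 + w - 42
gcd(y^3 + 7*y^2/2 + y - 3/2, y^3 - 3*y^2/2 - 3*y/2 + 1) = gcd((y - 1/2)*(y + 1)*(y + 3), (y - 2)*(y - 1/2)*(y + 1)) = y^2 + y/2 - 1/2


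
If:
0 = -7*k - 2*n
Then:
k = -2*n/7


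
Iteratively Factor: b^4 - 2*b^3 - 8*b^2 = (b)*(b^3 - 2*b^2 - 8*b) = b*(b + 2)*(b^2 - 4*b) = b*(b - 4)*(b + 2)*(b)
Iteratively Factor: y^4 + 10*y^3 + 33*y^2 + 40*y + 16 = (y + 1)*(y^3 + 9*y^2 + 24*y + 16) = (y + 1)^2*(y^2 + 8*y + 16) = (y + 1)^2*(y + 4)*(y + 4)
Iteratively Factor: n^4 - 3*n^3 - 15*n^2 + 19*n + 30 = (n - 5)*(n^3 + 2*n^2 - 5*n - 6) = (n - 5)*(n + 1)*(n^2 + n - 6) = (n - 5)*(n + 1)*(n + 3)*(n - 2)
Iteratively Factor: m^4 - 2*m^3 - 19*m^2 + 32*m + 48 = (m + 4)*(m^3 - 6*m^2 + 5*m + 12) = (m - 4)*(m + 4)*(m^2 - 2*m - 3) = (m - 4)*(m - 3)*(m + 4)*(m + 1)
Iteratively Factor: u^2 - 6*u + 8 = (u - 4)*(u - 2)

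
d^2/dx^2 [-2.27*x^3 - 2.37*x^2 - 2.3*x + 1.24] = -13.62*x - 4.74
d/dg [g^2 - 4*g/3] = 2*g - 4/3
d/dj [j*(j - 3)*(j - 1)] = 3*j^2 - 8*j + 3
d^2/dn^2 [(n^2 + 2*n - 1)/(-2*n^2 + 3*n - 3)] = 4*(-7*n^3 + 15*n^2 + 9*n - 12)/(8*n^6 - 36*n^5 + 90*n^4 - 135*n^3 + 135*n^2 - 81*n + 27)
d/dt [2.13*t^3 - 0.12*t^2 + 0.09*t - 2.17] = 6.39*t^2 - 0.24*t + 0.09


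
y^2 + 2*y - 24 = (y - 4)*(y + 6)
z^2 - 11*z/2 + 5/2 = (z - 5)*(z - 1/2)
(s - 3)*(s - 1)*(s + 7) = s^3 + 3*s^2 - 25*s + 21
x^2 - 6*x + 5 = (x - 5)*(x - 1)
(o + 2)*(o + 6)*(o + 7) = o^3 + 15*o^2 + 68*o + 84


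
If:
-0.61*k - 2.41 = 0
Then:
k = -3.95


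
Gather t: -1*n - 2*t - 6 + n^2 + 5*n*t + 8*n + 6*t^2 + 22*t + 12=n^2 + 7*n + 6*t^2 + t*(5*n + 20) + 6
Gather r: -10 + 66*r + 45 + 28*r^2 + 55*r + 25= 28*r^2 + 121*r + 60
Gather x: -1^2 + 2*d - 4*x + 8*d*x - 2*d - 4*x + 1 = x*(8*d - 8)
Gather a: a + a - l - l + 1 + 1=2*a - 2*l + 2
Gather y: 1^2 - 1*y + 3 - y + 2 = 6 - 2*y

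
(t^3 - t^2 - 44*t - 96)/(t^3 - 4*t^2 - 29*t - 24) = (t + 4)/(t + 1)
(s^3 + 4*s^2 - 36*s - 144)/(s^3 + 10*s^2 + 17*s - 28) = (s^2 - 36)/(s^2 + 6*s - 7)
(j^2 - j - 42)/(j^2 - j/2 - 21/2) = 2*(-j^2 + j + 42)/(-2*j^2 + j + 21)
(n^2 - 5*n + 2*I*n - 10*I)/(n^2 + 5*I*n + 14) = (n^2 + n*(-5 + 2*I) - 10*I)/(n^2 + 5*I*n + 14)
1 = 1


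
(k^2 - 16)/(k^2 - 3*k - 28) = (k - 4)/(k - 7)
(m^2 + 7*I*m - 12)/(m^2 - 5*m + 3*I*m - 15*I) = (m + 4*I)/(m - 5)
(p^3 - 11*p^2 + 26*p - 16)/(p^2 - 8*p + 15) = (p^3 - 11*p^2 + 26*p - 16)/(p^2 - 8*p + 15)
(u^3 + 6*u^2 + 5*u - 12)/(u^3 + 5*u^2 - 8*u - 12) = (u^3 + 6*u^2 + 5*u - 12)/(u^3 + 5*u^2 - 8*u - 12)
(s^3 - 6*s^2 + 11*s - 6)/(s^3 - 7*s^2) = (s^3 - 6*s^2 + 11*s - 6)/(s^2*(s - 7))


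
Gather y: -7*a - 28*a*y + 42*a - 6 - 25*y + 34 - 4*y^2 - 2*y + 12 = 35*a - 4*y^2 + y*(-28*a - 27) + 40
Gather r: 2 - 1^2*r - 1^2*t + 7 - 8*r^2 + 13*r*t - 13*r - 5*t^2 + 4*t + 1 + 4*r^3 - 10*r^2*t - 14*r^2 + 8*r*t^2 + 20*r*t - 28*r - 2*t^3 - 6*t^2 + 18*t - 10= 4*r^3 + r^2*(-10*t - 22) + r*(8*t^2 + 33*t - 42) - 2*t^3 - 11*t^2 + 21*t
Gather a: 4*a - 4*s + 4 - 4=4*a - 4*s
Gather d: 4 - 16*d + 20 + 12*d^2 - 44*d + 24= 12*d^2 - 60*d + 48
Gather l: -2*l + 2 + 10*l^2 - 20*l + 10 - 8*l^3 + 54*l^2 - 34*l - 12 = -8*l^3 + 64*l^2 - 56*l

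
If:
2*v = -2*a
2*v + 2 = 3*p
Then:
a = -v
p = 2*v/3 + 2/3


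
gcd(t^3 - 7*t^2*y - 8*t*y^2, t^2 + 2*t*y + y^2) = t + y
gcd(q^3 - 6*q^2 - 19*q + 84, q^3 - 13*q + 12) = q^2 + q - 12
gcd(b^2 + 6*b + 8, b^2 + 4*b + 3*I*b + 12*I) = b + 4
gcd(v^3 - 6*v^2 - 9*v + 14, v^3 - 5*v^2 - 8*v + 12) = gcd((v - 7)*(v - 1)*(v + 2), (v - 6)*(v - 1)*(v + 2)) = v^2 + v - 2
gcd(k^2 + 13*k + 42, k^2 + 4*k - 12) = k + 6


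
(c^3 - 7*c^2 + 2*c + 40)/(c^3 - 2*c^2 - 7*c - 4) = (c^2 - 3*c - 10)/(c^2 + 2*c + 1)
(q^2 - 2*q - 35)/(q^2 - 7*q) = (q + 5)/q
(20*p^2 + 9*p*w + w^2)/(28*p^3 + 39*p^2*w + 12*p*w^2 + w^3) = (5*p + w)/(7*p^2 + 8*p*w + w^2)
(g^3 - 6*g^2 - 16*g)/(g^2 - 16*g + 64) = g*(g + 2)/(g - 8)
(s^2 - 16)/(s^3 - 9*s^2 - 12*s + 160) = (s - 4)/(s^2 - 13*s + 40)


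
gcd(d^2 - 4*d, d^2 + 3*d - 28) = d - 4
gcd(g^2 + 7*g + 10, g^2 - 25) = g + 5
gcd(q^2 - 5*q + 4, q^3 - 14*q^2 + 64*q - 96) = q - 4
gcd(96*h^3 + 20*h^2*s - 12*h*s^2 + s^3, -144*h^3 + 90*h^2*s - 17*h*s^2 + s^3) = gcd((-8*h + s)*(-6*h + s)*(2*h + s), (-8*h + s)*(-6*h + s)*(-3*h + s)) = 48*h^2 - 14*h*s + s^2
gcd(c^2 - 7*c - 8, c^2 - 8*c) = c - 8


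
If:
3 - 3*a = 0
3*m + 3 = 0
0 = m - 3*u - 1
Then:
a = 1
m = -1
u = -2/3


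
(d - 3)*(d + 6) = d^2 + 3*d - 18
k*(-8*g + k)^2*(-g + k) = -64*g^3*k + 80*g^2*k^2 - 17*g*k^3 + k^4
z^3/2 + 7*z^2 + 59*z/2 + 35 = (z/2 + 1)*(z + 5)*(z + 7)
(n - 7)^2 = n^2 - 14*n + 49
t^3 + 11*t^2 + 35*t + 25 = (t + 1)*(t + 5)^2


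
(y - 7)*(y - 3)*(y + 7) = y^3 - 3*y^2 - 49*y + 147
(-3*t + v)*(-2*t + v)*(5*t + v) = 30*t^3 - 19*t^2*v + v^3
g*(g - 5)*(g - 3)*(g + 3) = g^4 - 5*g^3 - 9*g^2 + 45*g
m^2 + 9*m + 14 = (m + 2)*(m + 7)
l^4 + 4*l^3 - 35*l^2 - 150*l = l*(l - 6)*(l + 5)^2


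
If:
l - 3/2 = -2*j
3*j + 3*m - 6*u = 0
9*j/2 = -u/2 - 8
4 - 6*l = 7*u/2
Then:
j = -34/29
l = 223/58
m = -282/29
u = -158/29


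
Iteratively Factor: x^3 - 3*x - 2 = (x + 1)*(x^2 - x - 2) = (x - 2)*(x + 1)*(x + 1)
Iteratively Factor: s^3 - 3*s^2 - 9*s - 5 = (s - 5)*(s^2 + 2*s + 1) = (s - 5)*(s + 1)*(s + 1)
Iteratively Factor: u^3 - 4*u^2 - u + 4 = (u - 4)*(u^2 - 1) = (u - 4)*(u + 1)*(u - 1)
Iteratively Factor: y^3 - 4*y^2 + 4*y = (y - 2)*(y^2 - 2*y) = (y - 2)^2*(y)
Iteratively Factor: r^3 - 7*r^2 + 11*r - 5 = (r - 5)*(r^2 - 2*r + 1) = (r - 5)*(r - 1)*(r - 1)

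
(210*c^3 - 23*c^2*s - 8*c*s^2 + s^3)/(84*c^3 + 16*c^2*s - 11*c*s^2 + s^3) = (5*c + s)/(2*c + s)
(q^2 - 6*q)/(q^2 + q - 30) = q*(q - 6)/(q^2 + q - 30)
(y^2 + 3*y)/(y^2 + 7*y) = (y + 3)/(y + 7)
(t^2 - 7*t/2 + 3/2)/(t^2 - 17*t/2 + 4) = (t - 3)/(t - 8)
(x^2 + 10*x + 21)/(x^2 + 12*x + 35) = (x + 3)/(x + 5)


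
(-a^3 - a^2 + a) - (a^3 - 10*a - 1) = -2*a^3 - a^2 + 11*a + 1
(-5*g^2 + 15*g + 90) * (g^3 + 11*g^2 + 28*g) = -5*g^5 - 40*g^4 + 115*g^3 + 1410*g^2 + 2520*g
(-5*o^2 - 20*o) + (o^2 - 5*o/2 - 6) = -4*o^2 - 45*o/2 - 6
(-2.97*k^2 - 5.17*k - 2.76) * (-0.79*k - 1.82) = 2.3463*k^3 + 9.4897*k^2 + 11.5898*k + 5.0232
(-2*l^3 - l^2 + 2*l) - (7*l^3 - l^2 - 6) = -9*l^3 + 2*l + 6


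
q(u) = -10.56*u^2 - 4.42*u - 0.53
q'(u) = -21.12*u - 4.42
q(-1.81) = -27.13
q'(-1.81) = 33.81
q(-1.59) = -20.20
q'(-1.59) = 29.16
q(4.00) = -187.17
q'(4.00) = -88.90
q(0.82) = -11.25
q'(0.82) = -21.74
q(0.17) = -1.59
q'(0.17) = -8.01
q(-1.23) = -11.07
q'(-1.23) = 21.56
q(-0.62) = -1.85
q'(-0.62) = 8.67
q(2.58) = -82.23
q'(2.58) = -58.91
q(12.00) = -1574.21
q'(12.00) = -257.86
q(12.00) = -1574.21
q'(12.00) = -257.86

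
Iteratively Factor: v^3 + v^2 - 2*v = (v - 1)*(v^2 + 2*v) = (v - 1)*(v + 2)*(v)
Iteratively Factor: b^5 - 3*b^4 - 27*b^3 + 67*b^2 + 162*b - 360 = (b - 2)*(b^4 - b^3 - 29*b^2 + 9*b + 180) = (b - 2)*(b + 3)*(b^3 - 4*b^2 - 17*b + 60) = (b - 2)*(b + 3)*(b + 4)*(b^2 - 8*b + 15) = (b - 3)*(b - 2)*(b + 3)*(b + 4)*(b - 5)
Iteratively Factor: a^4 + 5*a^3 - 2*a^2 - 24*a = (a - 2)*(a^3 + 7*a^2 + 12*a) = (a - 2)*(a + 3)*(a^2 + 4*a) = a*(a - 2)*(a + 3)*(a + 4)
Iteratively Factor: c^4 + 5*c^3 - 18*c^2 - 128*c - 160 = (c - 5)*(c^3 + 10*c^2 + 32*c + 32) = (c - 5)*(c + 4)*(c^2 + 6*c + 8) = (c - 5)*(c + 2)*(c + 4)*(c + 4)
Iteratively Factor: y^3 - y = (y + 1)*(y^2 - y) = (y - 1)*(y + 1)*(y)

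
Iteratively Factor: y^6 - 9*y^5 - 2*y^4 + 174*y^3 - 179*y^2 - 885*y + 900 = (y + 3)*(y^5 - 12*y^4 + 34*y^3 + 72*y^2 - 395*y + 300) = (y - 4)*(y + 3)*(y^4 - 8*y^3 + 2*y^2 + 80*y - 75) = (y - 5)*(y - 4)*(y + 3)*(y^3 - 3*y^2 - 13*y + 15) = (y - 5)^2*(y - 4)*(y + 3)*(y^2 + 2*y - 3) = (y - 5)^2*(y - 4)*(y - 1)*(y + 3)*(y + 3)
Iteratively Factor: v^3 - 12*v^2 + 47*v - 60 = (v - 3)*(v^2 - 9*v + 20) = (v - 4)*(v - 3)*(v - 5)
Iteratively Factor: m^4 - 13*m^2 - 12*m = (m + 3)*(m^3 - 3*m^2 - 4*m) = (m + 1)*(m + 3)*(m^2 - 4*m) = (m - 4)*(m + 1)*(m + 3)*(m)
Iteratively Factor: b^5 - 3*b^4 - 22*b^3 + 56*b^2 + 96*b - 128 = (b + 4)*(b^4 - 7*b^3 + 6*b^2 + 32*b - 32) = (b - 4)*(b + 4)*(b^3 - 3*b^2 - 6*b + 8) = (b - 4)*(b - 1)*(b + 4)*(b^2 - 2*b - 8) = (b - 4)^2*(b - 1)*(b + 4)*(b + 2)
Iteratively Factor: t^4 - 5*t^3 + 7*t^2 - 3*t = (t - 1)*(t^3 - 4*t^2 + 3*t) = t*(t - 1)*(t^2 - 4*t + 3) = t*(t - 3)*(t - 1)*(t - 1)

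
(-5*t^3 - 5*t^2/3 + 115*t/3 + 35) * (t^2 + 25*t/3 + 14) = -5*t^5 - 130*t^4/3 - 410*t^3/9 + 2980*t^2/9 + 2485*t/3 + 490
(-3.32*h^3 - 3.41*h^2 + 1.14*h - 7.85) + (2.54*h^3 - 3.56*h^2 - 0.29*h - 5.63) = -0.78*h^3 - 6.97*h^2 + 0.85*h - 13.48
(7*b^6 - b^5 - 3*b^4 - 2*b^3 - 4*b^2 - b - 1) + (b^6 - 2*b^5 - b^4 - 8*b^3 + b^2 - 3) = 8*b^6 - 3*b^5 - 4*b^4 - 10*b^3 - 3*b^2 - b - 4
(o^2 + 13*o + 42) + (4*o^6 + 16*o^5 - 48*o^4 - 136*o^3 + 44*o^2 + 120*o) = 4*o^6 + 16*o^5 - 48*o^4 - 136*o^3 + 45*o^2 + 133*o + 42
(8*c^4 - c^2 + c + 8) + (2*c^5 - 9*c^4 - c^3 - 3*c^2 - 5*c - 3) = 2*c^5 - c^4 - c^3 - 4*c^2 - 4*c + 5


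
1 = 1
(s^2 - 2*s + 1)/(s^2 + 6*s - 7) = (s - 1)/(s + 7)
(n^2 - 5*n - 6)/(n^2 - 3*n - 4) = (n - 6)/(n - 4)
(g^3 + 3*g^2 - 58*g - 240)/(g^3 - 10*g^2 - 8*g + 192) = (g^2 + 11*g + 30)/(g^2 - 2*g - 24)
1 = 1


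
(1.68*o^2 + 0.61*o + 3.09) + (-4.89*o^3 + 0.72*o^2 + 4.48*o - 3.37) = -4.89*o^3 + 2.4*o^2 + 5.09*o - 0.28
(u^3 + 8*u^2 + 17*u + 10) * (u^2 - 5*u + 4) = u^5 + 3*u^4 - 19*u^3 - 43*u^2 + 18*u + 40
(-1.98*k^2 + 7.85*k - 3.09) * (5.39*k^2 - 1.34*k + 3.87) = -10.6722*k^4 + 44.9647*k^3 - 34.8367*k^2 + 34.5201*k - 11.9583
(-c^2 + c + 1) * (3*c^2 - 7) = -3*c^4 + 3*c^3 + 10*c^2 - 7*c - 7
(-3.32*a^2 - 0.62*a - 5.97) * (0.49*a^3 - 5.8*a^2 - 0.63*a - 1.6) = -1.6268*a^5 + 18.9522*a^4 + 2.7623*a^3 + 40.3286*a^2 + 4.7531*a + 9.552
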